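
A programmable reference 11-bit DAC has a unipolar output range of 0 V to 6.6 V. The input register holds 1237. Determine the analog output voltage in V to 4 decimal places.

3.9864 V

LSB = 6.6 V / 2^11 = 3.223 mV.
V_out = 0 + 1237 × 0.00322266 V = 3.98643 V.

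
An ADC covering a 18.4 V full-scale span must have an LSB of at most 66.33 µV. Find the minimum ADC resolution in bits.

Number of steps required ≥ 18.4 V / 66.33 µV = 277400.87.
Need 2^N ≥ 277400.87; 2^18 = 262144, 2^19 = 524288.
Minimum N = 19.

19 bits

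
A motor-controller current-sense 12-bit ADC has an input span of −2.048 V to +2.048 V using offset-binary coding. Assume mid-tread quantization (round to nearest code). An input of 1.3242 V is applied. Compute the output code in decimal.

LSB = 4.096 V / 4096 = 1.000 mV.
(V_in − V_low)/LSB = (1.3242 − (−2.048)) / 0.001 = 3372.200.
So the output code is 3372.

code 3372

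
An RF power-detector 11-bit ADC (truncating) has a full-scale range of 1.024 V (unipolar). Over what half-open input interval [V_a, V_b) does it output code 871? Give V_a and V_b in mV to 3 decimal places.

[435.500 mV, 436.000 mV)

LSB = 1.024/2^11 = 0.500 mV.
V_a = V_low + 871·LSB = 0.4355 V; V_b = V_low + 872·LSB = 0.436 V.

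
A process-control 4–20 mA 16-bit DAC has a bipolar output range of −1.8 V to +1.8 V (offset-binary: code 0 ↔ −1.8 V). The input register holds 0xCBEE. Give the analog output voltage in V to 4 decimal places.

1.0678 V

LSB = 3.6 V / 2^16 = 54.93 µV.
Code 0xCBEE = 52206 decimal.
V_out = (−1.8) + 52206 × 5.49316e-05 V = 1.06776 V.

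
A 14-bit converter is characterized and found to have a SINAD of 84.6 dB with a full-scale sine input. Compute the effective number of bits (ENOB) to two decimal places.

13.76 bits

ENOB = (SINAD − 1.76) / 6.02 = (84.6 − 1.76)/6.02 = 13.761.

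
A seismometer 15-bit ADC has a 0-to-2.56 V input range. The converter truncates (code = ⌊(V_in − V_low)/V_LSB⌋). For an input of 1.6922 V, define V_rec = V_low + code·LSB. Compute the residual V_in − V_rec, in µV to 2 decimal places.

Step size: 2.56 V ÷ 2^15 = 78.12 µV.
(V_in − V_low)/LSB = (1.6922 − 0)/7.8125e-05 = 21660.1600 → code 21660 (floor).
V_rec = 0 + 21660·7.8125e-05 = 1.6921875 V.
Error = 1.6922 − 1.6921875 = 1.25e-05 V = 12.50 µV.

12.50 µV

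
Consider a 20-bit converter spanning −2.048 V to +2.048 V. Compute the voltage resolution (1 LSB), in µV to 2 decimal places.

3.91 µV

Full-scale span = 4.096 V.
LSB = 4.096 / 2^20 = 4.096 / 1048576 = 3.90625e-06 V = 3.91 µV.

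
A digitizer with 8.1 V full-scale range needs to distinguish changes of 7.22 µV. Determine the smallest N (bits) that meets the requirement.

Number of steps required ≥ 8.1 V / 7.22 µV = 1121883.66.
Need 2^N ≥ 1121883.66; 2^20 = 1048576, 2^21 = 2097152.
Minimum N = 21.

21 bits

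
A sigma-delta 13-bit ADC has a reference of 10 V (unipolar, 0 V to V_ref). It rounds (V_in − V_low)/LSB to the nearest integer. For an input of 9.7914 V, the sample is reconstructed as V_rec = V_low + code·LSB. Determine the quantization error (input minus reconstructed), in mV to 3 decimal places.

Step size: 10 V ÷ 2^13 = 1.221 mV.
(V_in − V_low)/LSB = (9.7914 − 0)/0.0012207 = 8021.1149 → code 8021 (round).
Code 8021 maps back to 0 + 8021×0.0012207 V = 9.7912598 V.
Difference: 0.000140234 V → 0.140 mV.

0.140 mV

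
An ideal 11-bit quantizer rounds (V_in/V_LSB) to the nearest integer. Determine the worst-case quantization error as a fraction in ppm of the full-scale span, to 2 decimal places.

244.14 ppm

Rounding → worst-case error = ½ LSB = V_FS/2^12, so 1e+06/4096 = 244.141 ppm of full scale.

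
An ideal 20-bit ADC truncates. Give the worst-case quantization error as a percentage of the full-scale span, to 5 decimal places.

Truncating → worst-case error = 1 LSB = V_FS/2^20, so 100/1048576 = 9.53674e-05 % of full scale.

0.00010 %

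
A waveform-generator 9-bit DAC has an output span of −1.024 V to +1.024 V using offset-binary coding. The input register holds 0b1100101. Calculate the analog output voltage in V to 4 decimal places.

-0.6200 V

LSB = 2.048 V / 2^9 = 4.000 mV.
Code 0b1100101 = 101 decimal.
V_out = (−1.024) + 101 × 0.004 V = -0.62 V.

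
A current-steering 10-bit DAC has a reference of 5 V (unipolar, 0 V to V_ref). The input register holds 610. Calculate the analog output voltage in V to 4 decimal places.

LSB = 5 V / 2^10 = 4.883 mV.
V_out = 0 + 610 × 0.00488281 V = 2.97852 V.

2.9785 V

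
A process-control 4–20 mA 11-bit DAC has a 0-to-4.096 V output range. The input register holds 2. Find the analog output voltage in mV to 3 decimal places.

4.000 mV

LSB = 4.096 V / 2^11 = 2.000 mV.
V_out = 0 + 2 × 0.002 V = 0.004 V.
= 4.000 mV.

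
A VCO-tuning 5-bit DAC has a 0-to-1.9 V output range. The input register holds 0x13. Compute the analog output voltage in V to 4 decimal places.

LSB = 1.9 V / 2^5 = 59.375 mV.
Code 0x13 = 19 decimal.
V_out = 0 + 19 × 0.059375 V = 1.12813 V.

1.1281 V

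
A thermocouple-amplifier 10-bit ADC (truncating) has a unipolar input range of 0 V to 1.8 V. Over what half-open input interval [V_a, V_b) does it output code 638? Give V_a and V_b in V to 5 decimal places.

[1.12148 V, 1.12324 V)

LSB = 1.8/2^10 = 1.758 mV.
V_a = V_low + 638·LSB = 1.12148 V; V_b = V_low + 639·LSB = 1.12324 V.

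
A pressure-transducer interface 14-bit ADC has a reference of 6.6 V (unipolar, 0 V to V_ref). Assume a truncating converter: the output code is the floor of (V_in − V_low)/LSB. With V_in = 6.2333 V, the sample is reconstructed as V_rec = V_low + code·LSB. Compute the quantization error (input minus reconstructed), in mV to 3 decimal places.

Step size: 6.6 V ÷ 2^14 = 402.83 µV.
Scaled input = 15473.6950 LSBs, so code = 15473.
Code 15473 maps back to 0 + 15473×0.000402832 V = 6.23302 V.
Error = 6.2333 − 6.23302 = 0.00027998 V = 0.280 mV.

0.280 mV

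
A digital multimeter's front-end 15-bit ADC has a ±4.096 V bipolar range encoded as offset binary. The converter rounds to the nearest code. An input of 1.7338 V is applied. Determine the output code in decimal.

LSB = 8.192 V / 32768 = 250.00 µV.
(V_in − V_low)/LSB = (1.7338 − (−4.096)) / 0.00025 = 23319.200.
So the output code is 23319.

code 23319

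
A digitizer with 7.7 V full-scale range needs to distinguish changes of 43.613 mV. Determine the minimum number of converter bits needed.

Number of steps required ≥ 7.7 V / 43.613 mV = 176.55.
Need 2^N ≥ 176.55; 2^7 = 128, 2^8 = 256.
Minimum N = 8.

8 bits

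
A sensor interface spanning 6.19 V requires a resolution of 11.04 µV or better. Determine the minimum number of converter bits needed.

Number of steps required ≥ 6.19 V / 11.04 µV = 560688.41.
Need 2^N ≥ 560688.41; 2^19 = 524288, 2^20 = 1048576.
Minimum N = 20.

20 bits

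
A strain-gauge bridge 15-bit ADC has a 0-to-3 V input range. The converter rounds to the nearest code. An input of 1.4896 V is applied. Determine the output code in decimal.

LSB = 3 V / 32768 = 91.55 µV.
(V_in − V_low)/LSB = (1.4896 − 0) / 9.15527e-05 = 16270.404.
So the output code is 16270.

code 16270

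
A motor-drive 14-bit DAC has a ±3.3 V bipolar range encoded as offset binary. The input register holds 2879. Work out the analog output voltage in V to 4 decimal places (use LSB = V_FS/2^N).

-2.1402 V

LSB = 6.6 V / 2^14 = 402.83 µV.
V_out = (−3.3) + 2879 × 0.000402832 V = -2.14025 V.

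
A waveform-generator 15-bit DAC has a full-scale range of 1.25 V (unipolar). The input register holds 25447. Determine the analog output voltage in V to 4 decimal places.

0.9707 V

LSB = 1.25 V / 2^15 = 38.15 µV.
V_out = 0 + 25447 × 3.8147e-05 V = 0.970726 V.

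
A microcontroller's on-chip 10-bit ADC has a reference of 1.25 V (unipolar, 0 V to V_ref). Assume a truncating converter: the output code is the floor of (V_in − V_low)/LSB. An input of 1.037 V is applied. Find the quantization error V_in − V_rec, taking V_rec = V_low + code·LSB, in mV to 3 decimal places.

One LSB is 1.25 V / 1024 = 1.221 mV.
Scaled input = 849.5104 LSBs, so code = 849.
Code 849 maps back to 0 + 849×0.0012207 V = 1.036377 V.
V_in − V_rec = 0.000623047 V = 0.623 mV.

0.623 mV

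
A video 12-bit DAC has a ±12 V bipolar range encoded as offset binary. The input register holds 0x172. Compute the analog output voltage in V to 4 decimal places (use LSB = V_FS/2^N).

LSB = 24 V / 2^12 = 5.859 mV.
Code 0x172 = 370 decimal.
V_out = (−12) + 370 × 0.00585938 V = -9.83203 V.

-9.8320 V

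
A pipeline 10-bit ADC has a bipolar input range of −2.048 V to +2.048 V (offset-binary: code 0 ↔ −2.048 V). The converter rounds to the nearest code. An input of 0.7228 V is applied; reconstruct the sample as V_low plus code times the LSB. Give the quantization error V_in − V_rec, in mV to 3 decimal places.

LSB = 4.096/2^10 = 4.000 mV.
(V_in − V_low)/LSB = (0.7228 − (−2.048))/0.004 = 692.7000 → code 693 (round).
V_rec = (−2.048) + 693·0.004 = 0.724 V.
Error = 0.7228 − 0.724 = -0.0012 V = -1.200 mV.

-1.200 mV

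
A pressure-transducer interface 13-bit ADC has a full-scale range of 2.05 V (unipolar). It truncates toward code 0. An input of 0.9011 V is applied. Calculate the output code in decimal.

LSB = 2.05 V / 8192 = 250.24 µV.
(0.9011 − 0) / 0.000250244 = 3600.884 LSBs.
⌊·⌋(3600.884) = 3600.

code 3600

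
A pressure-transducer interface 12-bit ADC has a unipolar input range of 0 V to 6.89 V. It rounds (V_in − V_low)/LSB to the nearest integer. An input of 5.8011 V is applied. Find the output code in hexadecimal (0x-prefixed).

code 0xD79 (decimal 3449)

Full-scale span = 6.89 V; LSB = 6.89/2^12 = 1.682 mV.
(5.8011 − 0) / 0.00168213 = 3448.666 LSBs.
round(3448.666) = 3449.
In hexadecimal (0x-prefixed): 0xD79.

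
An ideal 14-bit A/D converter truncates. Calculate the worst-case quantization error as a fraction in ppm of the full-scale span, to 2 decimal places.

Truncating → worst-case error = 1 LSB = V_FS/2^14, so 1e+06/16384 = 61.0352 ppm of full scale.

61.04 ppm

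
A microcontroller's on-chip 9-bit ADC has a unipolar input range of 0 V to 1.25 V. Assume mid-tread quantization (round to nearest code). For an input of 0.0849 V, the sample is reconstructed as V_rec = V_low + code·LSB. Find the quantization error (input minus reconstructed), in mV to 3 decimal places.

-0.549 mV

Step size: 1.25 V ÷ 2^9 = 2.441 mV.
(0.0849 − 0)/0.00244141 = 34.7750; round gives code 35.
Reconstructed: 0.085449219 V.
Difference: -0.000549219 V → -0.549 mV.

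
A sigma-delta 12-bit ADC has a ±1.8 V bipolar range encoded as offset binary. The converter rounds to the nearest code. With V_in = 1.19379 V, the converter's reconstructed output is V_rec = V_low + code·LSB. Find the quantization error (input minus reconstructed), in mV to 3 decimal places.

LSB = 3.6/2^12 = 0.879 mV.
Scaled input = 3406.2677 LSBs, so code = 3406.
Reconstructed: 1.1935547 V.
Error = 1.19379 − 1.1935547 = 0.000235313 V = 0.235 mV.

0.235 mV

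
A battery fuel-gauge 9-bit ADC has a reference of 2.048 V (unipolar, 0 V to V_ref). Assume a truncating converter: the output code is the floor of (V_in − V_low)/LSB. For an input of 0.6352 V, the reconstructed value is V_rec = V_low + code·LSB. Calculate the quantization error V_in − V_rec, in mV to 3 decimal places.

3.200 mV

One LSB is 2.048 V / 512 = 4.000 mV.
(V_in − V_low)/LSB = (0.6352 − 0)/0.004 = 158.8000 → code 158 (floor).
V_rec = 0 + 158·0.004 = 0.632 V.
Error = 0.6352 − 0.632 = 0.0032 V = 3.200 mV.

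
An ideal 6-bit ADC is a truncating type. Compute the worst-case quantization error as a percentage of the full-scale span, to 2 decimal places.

1.56 %

Truncating → worst-case error = 1 LSB = V_FS/2^6, so 100/64 = 1.5625 % of full scale.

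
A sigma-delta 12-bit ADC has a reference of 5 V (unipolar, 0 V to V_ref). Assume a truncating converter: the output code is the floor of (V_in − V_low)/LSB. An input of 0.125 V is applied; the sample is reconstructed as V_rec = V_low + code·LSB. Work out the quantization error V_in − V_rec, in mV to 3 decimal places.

0.488 mV

LSB = 5/2^12 = 1.221 mV.
(V_in − V_low)/LSB = (0.125 − 0)/0.0012207 = 102.4000 → code 102 (floor).
V_rec = 0 + 102·0.0012207 = 0.12451172 V.
V_in − V_rec = 0.000488281 V = 0.488 mV.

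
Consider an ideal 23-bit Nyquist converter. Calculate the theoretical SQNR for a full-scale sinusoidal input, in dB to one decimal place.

140.2 dB

SNR ≈ 6.02·N + 1.76 dB = 6.02·23 + 1.76 = 140.22 dB.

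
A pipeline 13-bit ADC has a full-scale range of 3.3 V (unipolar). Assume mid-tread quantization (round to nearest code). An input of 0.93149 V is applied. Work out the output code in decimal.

code 2312

Full-scale span = 3.3 V; LSB = 3.3/2^13 = 402.83 µV.
(0.93149 − 0) / 0.000402832 = 2312.353 LSBs.
Round → code 2312.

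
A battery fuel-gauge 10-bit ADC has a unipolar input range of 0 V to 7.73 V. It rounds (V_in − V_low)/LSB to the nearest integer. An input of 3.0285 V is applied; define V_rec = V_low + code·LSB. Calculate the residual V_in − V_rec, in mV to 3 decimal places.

Step size: 7.73 V ÷ 2^10 = 7.549 mV.
(V_in − V_low)/LSB = (3.0285 − 0)/0.00754883 = 401.1881 → code 401 (round).
V_rec = 0 + 401·0.00754883 = 3.0270801 V.
Error = 3.0285 − 3.0270801 = 0.00141992 V = 1.420 mV.

1.420 mV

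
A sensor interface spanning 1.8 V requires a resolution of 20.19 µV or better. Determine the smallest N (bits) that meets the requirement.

Number of steps required ≥ 1.8 V / 20.19 µV = 89153.05.
Need 2^N ≥ 89153.05; 2^16 = 65536, 2^17 = 131072.
Minimum N = 17.

17 bits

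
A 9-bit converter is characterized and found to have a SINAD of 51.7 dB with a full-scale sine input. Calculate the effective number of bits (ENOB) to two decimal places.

8.30 bits

ENOB = (SINAD − 1.76) / 6.02 = (51.7 − 1.76)/6.02 = 8.296.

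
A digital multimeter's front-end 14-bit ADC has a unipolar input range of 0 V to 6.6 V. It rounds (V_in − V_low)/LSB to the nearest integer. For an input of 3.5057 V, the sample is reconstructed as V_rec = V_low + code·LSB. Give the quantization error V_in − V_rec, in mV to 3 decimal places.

One LSB is 6.6 V / 16384 = 402.83 µV.
(3.5057 − 0)/0.000402832 = 8702.6347; round gives code 8703.
Code 8703 maps back to 0 + 8703×0.000402832 V = 3.5058472 V.
Error = 3.5057 − 3.5058472 = -0.000147168 V = -0.147 mV.

-0.147 mV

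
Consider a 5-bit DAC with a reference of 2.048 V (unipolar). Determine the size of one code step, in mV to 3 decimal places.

64.000 mV

Full-scale span = 2.048 V.
LSB = 2.048 / 2^5 = 2.048 / 32 = 0.064 V = 64.000 mV.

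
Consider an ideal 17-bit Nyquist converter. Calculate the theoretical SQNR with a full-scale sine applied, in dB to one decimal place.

104.1 dB

SNR ≈ 6.02·N + 1.76 dB = 6.02·17 + 1.76 = 104.10 dB.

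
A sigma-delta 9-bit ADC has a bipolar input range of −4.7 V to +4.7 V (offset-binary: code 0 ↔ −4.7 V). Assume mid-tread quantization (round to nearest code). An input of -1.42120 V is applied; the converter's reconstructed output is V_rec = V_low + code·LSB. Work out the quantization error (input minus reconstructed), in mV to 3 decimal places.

Step size: 9.4 V ÷ 2^9 = 18.359 mV.
(-1.42120 − (−4.7))/0.0183594 = 178.5900; round gives code 179.
Code 179 maps back to (−4.7) + 179×0.0183594 V = -1.4136719 V.
Error = -1.42120 − (−1.4136719) = -0.00752813 V = -7.528 mV.

-7.528 mV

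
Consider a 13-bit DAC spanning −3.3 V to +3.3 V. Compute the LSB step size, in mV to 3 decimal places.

0.806 mV

Full-scale span = 6.6 V.
LSB = 6.6 / 2^13 = 6.6 / 8192 = 0.000805664 V = 0.806 mV.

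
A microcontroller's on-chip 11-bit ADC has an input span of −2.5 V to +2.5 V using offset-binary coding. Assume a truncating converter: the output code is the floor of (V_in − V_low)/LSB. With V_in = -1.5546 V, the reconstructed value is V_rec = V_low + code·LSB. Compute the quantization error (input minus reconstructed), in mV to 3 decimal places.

0.576 mV

Step size: 5 V ÷ 2^11 = 2.441 mV.
Scaled input = 387.2358 LSBs, so code = 387.
Reconstructed: -1.5551758 V.
V_in − V_rec = 0.000575781 V = 0.576 mV.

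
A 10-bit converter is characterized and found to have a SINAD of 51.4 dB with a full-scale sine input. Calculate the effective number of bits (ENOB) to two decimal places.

8.25 bits

ENOB = (SINAD − 1.76) / 6.02 = (51.4 − 1.76)/6.02 = 8.246.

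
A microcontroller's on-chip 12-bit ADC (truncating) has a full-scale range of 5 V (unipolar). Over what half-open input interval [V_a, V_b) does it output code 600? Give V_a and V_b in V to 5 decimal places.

LSB = 5/2^12 = 1.221 mV.
V_a = V_low + 600·LSB = 0.732422 V; V_b = V_low + 601·LSB = 0.733643 V.

[0.73242 V, 0.73364 V)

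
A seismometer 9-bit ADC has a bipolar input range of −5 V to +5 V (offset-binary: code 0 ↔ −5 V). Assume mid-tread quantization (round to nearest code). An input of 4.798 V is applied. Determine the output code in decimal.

Full-scale span = 10 V; LSB = 10/2^9 = 19.531 mV.
Input sits at 501.658 steps above V_low.
round(501.658) = 502.

code 502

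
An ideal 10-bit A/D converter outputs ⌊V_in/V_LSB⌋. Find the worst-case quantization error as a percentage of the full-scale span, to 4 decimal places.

0.0977 %

Truncating → worst-case error = 1 LSB = V_FS/2^10, so 100/1024 = 0.0976562 % of full scale.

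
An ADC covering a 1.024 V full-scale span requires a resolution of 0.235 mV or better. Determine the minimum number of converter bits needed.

13 bits

Number of steps required ≥ 1.024 V / 0.235 mV = 4357.45.
Need 2^N ≥ 4357.45; 2^12 = 4096, 2^13 = 8192.
Minimum N = 13.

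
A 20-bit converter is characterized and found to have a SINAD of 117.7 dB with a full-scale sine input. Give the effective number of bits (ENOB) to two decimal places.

ENOB = (SINAD − 1.76) / 6.02 = (117.7 − 1.76)/6.02 = 19.259.

19.26 bits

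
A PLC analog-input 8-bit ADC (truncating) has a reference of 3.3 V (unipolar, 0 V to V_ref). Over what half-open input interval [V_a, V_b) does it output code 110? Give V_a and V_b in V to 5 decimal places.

[1.41797 V, 1.43086 V)

LSB = 3.3/2^8 = 12.891 mV.
V_a = V_low + 110·LSB = 1.41797 V; V_b = V_low + 111·LSB = 1.43086 V.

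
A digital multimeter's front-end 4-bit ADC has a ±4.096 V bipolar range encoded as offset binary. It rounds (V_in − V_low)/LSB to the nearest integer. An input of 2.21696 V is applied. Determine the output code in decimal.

LSB = 8.192 V / 16 = 0.5120 V.
Input sits at 12.330 steps above V_low.
round(12.330) = 12.

code 12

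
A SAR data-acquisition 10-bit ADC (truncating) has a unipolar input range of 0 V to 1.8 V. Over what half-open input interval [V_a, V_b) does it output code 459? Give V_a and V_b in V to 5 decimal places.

[0.80684 V, 0.80859 V)

LSB = 1.8/2^10 = 1.758 mV.
V_a = V_low + 459·LSB = 0.806836 V; V_b = V_low + 460·LSB = 0.808594 V.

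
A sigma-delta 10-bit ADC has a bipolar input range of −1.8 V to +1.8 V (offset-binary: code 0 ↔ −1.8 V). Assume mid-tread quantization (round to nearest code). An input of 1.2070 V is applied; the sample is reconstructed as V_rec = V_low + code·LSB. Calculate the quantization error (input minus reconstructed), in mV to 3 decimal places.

1.141 mV

One LSB is 3.6 V / 1024 = 3.516 mV.
Scaled input = 855.3244 LSBs, so code = 855.
V_rec = (−1.8) + 855·0.00351563 = 1.2058594 V.
Error = 1.2070 − 1.2058594 = 0.00114062 V = 1.141 mV.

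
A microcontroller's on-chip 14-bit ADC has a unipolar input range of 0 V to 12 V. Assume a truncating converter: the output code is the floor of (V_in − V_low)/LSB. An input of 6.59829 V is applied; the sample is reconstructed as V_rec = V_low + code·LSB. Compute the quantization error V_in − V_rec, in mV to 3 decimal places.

0.634 mV

One LSB is 12 V / 16384 = 0.732 mV.
(V_in − V_low)/LSB = (6.59829 − 0)/0.000732422 = 9008.8653 → code 9008 (floor).
Reconstructed: 6.5976562 V.
Error = 6.59829 − 6.5976562 = 0.00063375 V = 0.634 mV.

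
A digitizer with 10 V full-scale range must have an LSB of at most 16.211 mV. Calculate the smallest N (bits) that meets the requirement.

Number of steps required ≥ 10 V / 16.211 mV = 616.87.
Need 2^N ≥ 616.87; 2^9 = 512, 2^10 = 1024.
Minimum N = 10.

10 bits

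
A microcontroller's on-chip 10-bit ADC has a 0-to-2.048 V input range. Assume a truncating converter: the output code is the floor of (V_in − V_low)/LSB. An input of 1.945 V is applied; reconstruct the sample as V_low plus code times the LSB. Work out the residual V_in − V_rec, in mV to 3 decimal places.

LSB = 2.048/2^10 = 2.000 mV.
(V_in − V_low)/LSB = (1.945 − 0)/0.002 = 972.5000 → code 972 (floor).
Code 972 maps back to 0 + 972×0.002 V = 1.944 V.
V_in − V_rec = 0.001 V = 1.000 mV.

1.000 mV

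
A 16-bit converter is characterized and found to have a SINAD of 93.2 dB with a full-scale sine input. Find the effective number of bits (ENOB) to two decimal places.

ENOB = (SINAD − 1.76) / 6.02 = (93.2 − 1.76)/6.02 = 15.189.

15.19 bits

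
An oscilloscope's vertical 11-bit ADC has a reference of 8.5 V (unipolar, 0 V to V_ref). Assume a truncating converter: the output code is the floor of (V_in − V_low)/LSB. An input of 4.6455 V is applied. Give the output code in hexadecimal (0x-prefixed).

code 0x45F (decimal 1119)

Full-scale span = 8.5 V; LSB = 8.5/2^11 = 4.150 mV.
Input sits at 1119.292 steps above V_low.
So the output code is 1119.
In hexadecimal (0x-prefixed): 0x45F.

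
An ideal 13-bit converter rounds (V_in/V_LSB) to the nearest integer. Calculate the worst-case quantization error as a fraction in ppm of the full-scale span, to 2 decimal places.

Rounding → worst-case error = ½ LSB = V_FS/2^14, so 1e+06/16384 = 61.0352 ppm of full scale.

61.04 ppm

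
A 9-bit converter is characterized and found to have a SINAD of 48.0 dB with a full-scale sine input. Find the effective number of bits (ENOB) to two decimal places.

ENOB = (SINAD − 1.76) / 6.02 = (48.0 − 1.76)/6.02 = 7.681.

7.68 bits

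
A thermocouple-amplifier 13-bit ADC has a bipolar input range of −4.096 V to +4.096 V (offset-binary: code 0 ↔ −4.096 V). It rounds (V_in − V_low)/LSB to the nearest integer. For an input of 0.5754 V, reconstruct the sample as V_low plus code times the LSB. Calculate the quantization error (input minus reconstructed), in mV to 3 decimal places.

One LSB is 8.192 V / 8192 = 1.000 mV.
(V_in − V_low)/LSB = (0.5754 − (−4.096))/0.001 = 4671.4000 → code 4671 (round).
Reconstructed: 0.575 V.
Difference: 0.0004 V → 0.400 mV.

0.400 mV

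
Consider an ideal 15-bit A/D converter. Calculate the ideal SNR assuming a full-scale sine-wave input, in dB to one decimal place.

92.1 dB

SNR ≈ 6.02·N + 1.76 dB = 6.02·15 + 1.76 = 92.06 dB.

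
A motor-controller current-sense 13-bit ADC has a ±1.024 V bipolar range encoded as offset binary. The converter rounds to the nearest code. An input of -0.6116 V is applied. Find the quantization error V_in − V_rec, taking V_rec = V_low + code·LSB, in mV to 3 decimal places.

One LSB is 2.048 V / 8192 = 250.00 µV.
(V_in − V_low)/LSB = (-0.6116 − (−1.024))/0.00025 = 1649.6000 → code 1650 (round).
Reconstructed: -0.6115 V.
Error = -0.6116 − (−0.6115) = -0.0001 V = -0.100 mV.

-0.100 mV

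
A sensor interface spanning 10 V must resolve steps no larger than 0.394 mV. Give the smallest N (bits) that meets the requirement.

Number of steps required ≥ 10 V / 0.394 mV = 25380.71.
Need 2^N ≥ 25380.71; 2^14 = 16384, 2^15 = 32768.
Minimum N = 15.

15 bits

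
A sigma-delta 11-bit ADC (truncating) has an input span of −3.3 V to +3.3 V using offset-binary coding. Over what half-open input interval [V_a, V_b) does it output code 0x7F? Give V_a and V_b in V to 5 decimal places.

LSB = 6.6/2^11 = 3.223 mV.
Code 0x7F = 127 decimal.
V_a = V_low + 127·LSB = -2.89072 V; V_b = V_low + 128·LSB = -2.8875 V.

[-2.89072 V, -2.88750 V)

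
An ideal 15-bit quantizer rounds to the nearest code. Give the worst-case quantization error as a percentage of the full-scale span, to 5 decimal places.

Rounding → worst-case error = ½ LSB = V_FS/2^16, so 100/65536 = 0.00152588 % of full scale.

0.00153 %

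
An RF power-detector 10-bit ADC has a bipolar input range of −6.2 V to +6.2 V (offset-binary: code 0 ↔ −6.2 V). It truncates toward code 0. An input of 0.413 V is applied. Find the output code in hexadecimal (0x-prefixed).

code 0x222 (decimal 546)

With 1024 levels over 12.4 V, one step is 12.109 mV.
Input sits at 546.106 steps above V_low.
So the output code is 546.
In hexadecimal (0x-prefixed): 0x222.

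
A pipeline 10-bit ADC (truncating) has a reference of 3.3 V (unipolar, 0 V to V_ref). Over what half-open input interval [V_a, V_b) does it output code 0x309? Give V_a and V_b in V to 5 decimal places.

LSB = 3.3/2^10 = 3.223 mV.
Code 0x309 = 777 decimal.
V_a = V_low + 777·LSB = 2.504 V; V_b = V_low + 778·LSB = 2.50723 V.

[2.50400 V, 2.50723 V)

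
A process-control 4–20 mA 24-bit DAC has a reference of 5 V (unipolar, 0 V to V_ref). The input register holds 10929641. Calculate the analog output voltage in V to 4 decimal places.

3.2573 V

LSB = 5 V / 2^24 = 0.30 µV.
V_out = 0 + 10929641 × 2.98023e-07 V = 3.25729 V.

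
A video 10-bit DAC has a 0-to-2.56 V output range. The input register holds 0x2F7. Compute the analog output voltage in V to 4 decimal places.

1.8975 V

LSB = 2.56 V / 2^10 = 2.500 mV.
Code 0x2F7 = 759 decimal.
V_out = 0 + 759 × 0.0025 V = 1.8975 V.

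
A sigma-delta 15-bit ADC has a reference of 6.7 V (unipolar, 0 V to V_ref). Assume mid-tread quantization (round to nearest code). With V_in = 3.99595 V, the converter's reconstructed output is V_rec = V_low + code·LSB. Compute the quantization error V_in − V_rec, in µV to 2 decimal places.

36.30 µV

Step size: 6.7 V ÷ 2^15 = 204.47 µV.
(3.99595 − 0)/0.000204468 = 19543.1776; round gives code 19543.
Code 19543 maps back to 0 + 19543×0.000204468 V = 3.9959137 V.
Error = 3.99595 − 3.9959137 = 3.63037e-05 V = 36.30 µV.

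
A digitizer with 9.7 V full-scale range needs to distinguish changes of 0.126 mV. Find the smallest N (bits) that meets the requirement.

Number of steps required ≥ 9.7 V / 0.126 mV = 76984.13.
Need 2^N ≥ 76984.13; 2^16 = 65536, 2^17 = 131072.
Minimum N = 17.

17 bits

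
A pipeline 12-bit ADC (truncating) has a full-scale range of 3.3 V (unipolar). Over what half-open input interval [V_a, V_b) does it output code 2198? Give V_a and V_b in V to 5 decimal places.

[1.77085 V, 1.77166 V)

LSB = 3.3/2^12 = 0.806 mV.
V_a = V_low + 2198·LSB = 1.77085 V; V_b = V_low + 2199·LSB = 1.77166 V.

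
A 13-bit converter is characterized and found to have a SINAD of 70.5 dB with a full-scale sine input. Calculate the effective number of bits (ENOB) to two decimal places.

ENOB = (SINAD − 1.76) / 6.02 = (70.5 − 1.76)/6.02 = 11.419.

11.42 bits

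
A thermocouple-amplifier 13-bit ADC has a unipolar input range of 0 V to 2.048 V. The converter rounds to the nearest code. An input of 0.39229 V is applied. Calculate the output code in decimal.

code 1569

Full-scale span = 2.048 V; LSB = 2.048/2^13 = 250.00 µV.
(0.39229 − 0) / 0.00025 = 1569.160 LSBs.
So the output code is 1569.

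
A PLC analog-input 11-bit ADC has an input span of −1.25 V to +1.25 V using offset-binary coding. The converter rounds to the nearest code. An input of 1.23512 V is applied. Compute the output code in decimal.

LSB = 2.5 V / 2048 = 1.221 mV.
Input sits at 2035.810 steps above V_low.
round(2035.810) = 2036.

code 2036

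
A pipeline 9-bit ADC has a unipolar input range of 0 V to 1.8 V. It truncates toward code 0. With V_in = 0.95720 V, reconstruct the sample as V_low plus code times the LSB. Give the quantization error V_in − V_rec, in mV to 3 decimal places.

LSB = 1.8/2^9 = 3.516 mV.
Scaled input = 272.2702 LSBs, so code = 272.
V_rec = 0 + 272·0.00351563 = 0.95625 V.
Difference: 0.00095 V → 0.950 mV.

0.950 mV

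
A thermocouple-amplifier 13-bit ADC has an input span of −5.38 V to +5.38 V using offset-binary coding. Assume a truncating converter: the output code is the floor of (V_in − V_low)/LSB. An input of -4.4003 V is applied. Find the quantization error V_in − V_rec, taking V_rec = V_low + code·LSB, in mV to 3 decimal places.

LSB = 10.76/2^13 = 1.313 mV.
(V_in − V_low)/LSB = (-4.4003 − (−5.38))/0.00131348 = 745.8831 → code 745 (floor).
Reconstructed: -4.40146 V.
Difference: 0.00115996 V → 1.160 mV.

1.160 mV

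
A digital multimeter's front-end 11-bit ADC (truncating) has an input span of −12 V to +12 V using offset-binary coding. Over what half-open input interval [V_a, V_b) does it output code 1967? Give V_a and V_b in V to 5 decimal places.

[11.05078 V, 11.06250 V)

LSB = 24/2^11 = 11.719 mV.
V_a = V_low + 1967·LSB = 11.0508 V; V_b = V_low + 1968·LSB = 11.0625 V.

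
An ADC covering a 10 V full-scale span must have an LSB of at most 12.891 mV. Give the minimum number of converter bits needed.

10 bits

Number of steps required ≥ 10 V / 12.891 mV = 775.74.
Need 2^N ≥ 775.74; 2^9 = 512, 2^10 = 1024.
Minimum N = 10.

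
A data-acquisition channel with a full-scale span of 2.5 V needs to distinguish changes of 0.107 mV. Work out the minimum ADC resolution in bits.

15 bits

Number of steps required ≥ 2.5 V / 0.107 mV = 23364.49.
Need 2^N ≥ 23364.49; 2^14 = 16384, 2^15 = 32768.
Minimum N = 15.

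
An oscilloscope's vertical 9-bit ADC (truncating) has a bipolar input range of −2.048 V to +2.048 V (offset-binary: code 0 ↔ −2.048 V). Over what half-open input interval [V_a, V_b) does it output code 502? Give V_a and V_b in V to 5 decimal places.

[1.96800 V, 1.97600 V)

LSB = 4.096/2^9 = 8.000 mV.
V_a = V_low + 502·LSB = 1.968 V; V_b = V_low + 503·LSB = 1.976 V.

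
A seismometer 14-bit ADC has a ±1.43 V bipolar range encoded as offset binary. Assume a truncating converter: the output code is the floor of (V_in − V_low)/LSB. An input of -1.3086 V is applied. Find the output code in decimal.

code 695

LSB = 2.86 V / 16384 = 174.56 µV.
Input sits at 695.461 steps above V_low.
So the output code is 695.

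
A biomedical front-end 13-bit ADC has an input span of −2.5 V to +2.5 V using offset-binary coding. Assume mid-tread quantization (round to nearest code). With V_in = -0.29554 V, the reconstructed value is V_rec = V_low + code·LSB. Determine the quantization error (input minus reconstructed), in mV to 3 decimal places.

-0.130 mV

LSB = 5/2^13 = 0.610 mV.
Scaled input = 3611.7873 LSBs, so code = 3612.
Reconstructed: -0.29541016 V.
Difference: -0.000129844 V → -0.130 mV.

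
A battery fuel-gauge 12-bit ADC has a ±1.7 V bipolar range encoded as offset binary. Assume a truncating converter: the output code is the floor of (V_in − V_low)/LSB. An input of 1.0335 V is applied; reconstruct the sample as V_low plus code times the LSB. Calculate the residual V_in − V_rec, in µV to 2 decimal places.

Step size: 3.4 V ÷ 2^12 = 0.830 mV.
(V_in − V_low)/LSB = (1.0335 − (−1.7))/0.000830078 = 3293.0635 → code 3293 (floor).
Reconstructed: 1.0334473 V.
V_in − V_rec = 5.27344e-05 V = 52.73 µV.

52.73 µV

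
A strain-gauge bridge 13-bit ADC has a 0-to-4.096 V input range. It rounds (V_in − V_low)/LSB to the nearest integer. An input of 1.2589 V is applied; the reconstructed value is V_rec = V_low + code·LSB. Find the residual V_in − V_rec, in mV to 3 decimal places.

-0.100 mV

One LSB is 4.096 V / 8192 = 0.500 mV.
(1.2589 − 0)/0.0005 = 2517.8000; round gives code 2518.
V_rec = 0 + 2518·0.0005 = 1.259 V.
V_in − V_rec = -0.0001 V = -0.100 mV.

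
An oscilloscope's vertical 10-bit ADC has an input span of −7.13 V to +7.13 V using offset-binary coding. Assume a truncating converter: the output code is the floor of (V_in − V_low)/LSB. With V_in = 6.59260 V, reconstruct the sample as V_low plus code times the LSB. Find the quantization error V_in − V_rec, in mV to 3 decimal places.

LSB = 14.26/2^10 = 13.926 mV.
(V_in − V_low)/LSB = (6.59260 − (−7.13))/0.0139258 = 985.4097 → code 985 (floor).
Reconstructed: 6.5868945 V.
Error = 6.59260 − 6.5868945 = 0.00570547 V = 5.705 mV.

5.705 mV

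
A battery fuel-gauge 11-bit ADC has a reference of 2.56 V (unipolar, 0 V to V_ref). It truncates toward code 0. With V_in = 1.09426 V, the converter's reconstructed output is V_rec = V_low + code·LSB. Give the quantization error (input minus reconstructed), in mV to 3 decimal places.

LSB = 2.56/2^11 = 1.250 mV.
Scaled input = 875.4080 LSBs, so code = 875.
Code 875 maps back to 0 + 875×0.00125 V = 1.09375 V.
Difference: 0.00051 V → 0.510 mV.

0.510 mV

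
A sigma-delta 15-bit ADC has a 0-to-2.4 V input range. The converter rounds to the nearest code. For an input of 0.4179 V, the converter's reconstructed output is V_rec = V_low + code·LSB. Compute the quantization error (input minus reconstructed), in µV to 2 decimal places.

Step size: 2.4 V ÷ 2^15 = 73.24 µV.
Scaled input = 5705.7280 LSBs, so code = 5706.
Code 5706 maps back to 0 + 5706×7.32422e-05 V = 0.41791992 V.
V_in − V_rec = -1.99219e-05 V = -19.92 µV.

-19.92 µV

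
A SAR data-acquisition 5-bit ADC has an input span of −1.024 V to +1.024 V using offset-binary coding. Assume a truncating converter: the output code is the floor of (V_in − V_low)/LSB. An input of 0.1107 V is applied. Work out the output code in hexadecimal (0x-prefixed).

code 0x11 (decimal 17)

With 32 levels over 2.048 V, one step is 64.000 mV.
Input sits at 17.730 steps above V_low.
⌊·⌋(17.730) = 17.
In hexadecimal (0x-prefixed): 0x11.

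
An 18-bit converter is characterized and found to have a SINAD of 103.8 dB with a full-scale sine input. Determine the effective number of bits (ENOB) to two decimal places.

ENOB = (SINAD − 1.76) / 6.02 = (103.8 − 1.76)/6.02 = 16.950.

16.95 bits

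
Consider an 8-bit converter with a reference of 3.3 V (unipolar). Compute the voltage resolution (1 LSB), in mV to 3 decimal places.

Full-scale span = 3.3 V.
LSB = 3.3 / 2^8 = 3.3 / 256 = 0.0128906 V = 12.891 mV.

12.891 mV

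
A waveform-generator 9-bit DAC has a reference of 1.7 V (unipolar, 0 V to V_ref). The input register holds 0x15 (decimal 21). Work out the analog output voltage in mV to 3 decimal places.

LSB = 1.7 V / 2^9 = 3.320 mV.
Code 0x15 = 21 decimal.
V_out = 0 + 21 × 0.00332031 V = 0.0697266 V.
= 69.727 mV.

69.727 mV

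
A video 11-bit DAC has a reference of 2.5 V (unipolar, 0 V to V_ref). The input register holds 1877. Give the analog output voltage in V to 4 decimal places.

LSB = 2.5 V / 2^11 = 1.221 mV.
V_out = 0 + 1877 × 0.0012207 V = 2.29126 V.

2.2913 V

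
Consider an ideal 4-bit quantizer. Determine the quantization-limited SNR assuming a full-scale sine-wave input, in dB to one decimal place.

SNR ≈ 6.02·N + 1.76 dB = 6.02·4 + 1.76 = 25.84 dB.

25.8 dB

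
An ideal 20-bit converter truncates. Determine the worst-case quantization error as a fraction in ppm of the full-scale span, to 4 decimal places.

Truncating → worst-case error = 1 LSB = V_FS/2^20, so 1e+06/1048576 = 0.953674 ppm of full scale.

0.9537 ppm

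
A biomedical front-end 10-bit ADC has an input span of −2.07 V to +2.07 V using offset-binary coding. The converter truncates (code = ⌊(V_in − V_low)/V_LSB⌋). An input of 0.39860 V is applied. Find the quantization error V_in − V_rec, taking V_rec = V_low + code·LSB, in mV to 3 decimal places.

One LSB is 4.14 V / 1024 = 4.043 mV.
Scaled input = 610.5909 LSBs, so code = 610.
Reconstructed: 0.39621094 V.
Difference: 0.00238906 V → 2.389 mV.

2.389 mV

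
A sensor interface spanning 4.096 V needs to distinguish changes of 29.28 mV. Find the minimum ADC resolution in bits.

8 bits

Number of steps required ≥ 4.096 V / 29.28 mV = 139.89.
Need 2^N ≥ 139.89; 2^7 = 128, 2^8 = 256.
Minimum N = 8.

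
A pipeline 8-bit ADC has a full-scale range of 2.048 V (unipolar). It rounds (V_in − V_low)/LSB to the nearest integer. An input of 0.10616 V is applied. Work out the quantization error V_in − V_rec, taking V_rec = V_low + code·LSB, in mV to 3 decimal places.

2.160 mV

LSB = 2.048/2^8 = 8.000 mV.
Scaled input = 13.2700 LSBs, so code = 13.
V_rec = 0 + 13·0.008 = 0.104 V.
Difference: 0.00216 V → 2.160 mV.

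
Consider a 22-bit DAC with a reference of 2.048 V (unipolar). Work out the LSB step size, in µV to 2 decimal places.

Full-scale span = 2.048 V.
LSB = 2.048 / 2^22 = 2.048 / 4194304 = 4.88281e-07 V = 0.49 µV.

0.49 µV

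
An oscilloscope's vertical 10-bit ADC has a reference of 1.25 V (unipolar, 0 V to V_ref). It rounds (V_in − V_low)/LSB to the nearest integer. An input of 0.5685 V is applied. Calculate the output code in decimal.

LSB = 1.25 V / 1024 = 1.221 mV.
(V_in − V_low)/LSB = (0.5685 − 0) / 0.0012207 = 465.715.
Round → code 466.

code 466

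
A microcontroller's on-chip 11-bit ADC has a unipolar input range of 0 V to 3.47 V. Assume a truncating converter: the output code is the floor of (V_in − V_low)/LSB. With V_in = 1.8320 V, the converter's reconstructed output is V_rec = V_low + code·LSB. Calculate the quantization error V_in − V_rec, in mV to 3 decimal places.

0.423 mV

LSB = 3.47/2^11 = 1.694 mV.
(1.8320 − 0)/0.00169434 = 1081.2496; ⌊·⌋ gives code 1081.
V_rec = 0 + 1081·0.00169434 = 1.8315771 V.
V_in − V_rec = 0.000422852 V = 0.423 mV.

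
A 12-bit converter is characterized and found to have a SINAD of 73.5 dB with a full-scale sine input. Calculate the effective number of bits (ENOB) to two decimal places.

ENOB = (SINAD − 1.76) / 6.02 = (73.5 − 1.76)/6.02 = 11.917.

11.92 bits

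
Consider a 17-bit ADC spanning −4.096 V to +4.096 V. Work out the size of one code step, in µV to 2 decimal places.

Full-scale span = 8.192 V.
LSB = 8.192 / 2^17 = 8.192 / 131072 = 6.25e-05 V = 62.50 µV.

62.50 µV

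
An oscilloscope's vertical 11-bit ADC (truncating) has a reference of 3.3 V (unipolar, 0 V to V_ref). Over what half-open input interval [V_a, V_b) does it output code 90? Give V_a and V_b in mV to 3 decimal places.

LSB = 3.3/2^11 = 1.611 mV.
V_a = V_low + 90·LSB = 0.14502 V; V_b = V_low + 91·LSB = 0.146631 V.

[145.020 mV, 146.631 mV)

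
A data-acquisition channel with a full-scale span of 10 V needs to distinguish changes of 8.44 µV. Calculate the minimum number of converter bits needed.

Number of steps required ≥ 10 V / 8.44 µV = 1184834.12.
Need 2^N ≥ 1184834.12; 2^20 = 1048576, 2^21 = 2097152.
Minimum N = 21.

21 bits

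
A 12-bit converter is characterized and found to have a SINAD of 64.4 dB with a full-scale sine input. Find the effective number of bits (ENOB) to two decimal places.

10.41 bits

ENOB = (SINAD − 1.76) / 6.02 = (64.4 − 1.76)/6.02 = 10.405.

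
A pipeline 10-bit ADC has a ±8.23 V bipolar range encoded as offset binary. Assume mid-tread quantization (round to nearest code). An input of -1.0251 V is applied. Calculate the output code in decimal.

LSB = 16.46 V / 1024 = 16.074 mV.
Input sits at 448.227 steps above V_low.
Round → code 448.

code 448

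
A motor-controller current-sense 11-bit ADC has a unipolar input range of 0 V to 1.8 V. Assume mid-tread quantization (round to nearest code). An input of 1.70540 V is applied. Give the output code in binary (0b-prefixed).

code 0b11110010100 (decimal 1940)

LSB = 1.8 V / 2048 = 0.879 mV.
Input sits at 1940.366 steps above V_low.
round(1940.366) = 1940.
In binary (0b-prefixed): 0b11110010100.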